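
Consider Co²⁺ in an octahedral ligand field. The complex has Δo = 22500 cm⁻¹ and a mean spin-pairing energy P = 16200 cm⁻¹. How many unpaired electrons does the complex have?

1

Co sits in group 9; removing 2 electrons leaves Co²⁺ with 9 − 2 = 7 d electrons.
Here Δo > P (22500 > 16200), so the low-spin state is favoured.
Filling d⁷ accordingly: t₂g⁶ eg¹.
Unpaired electrons: 1.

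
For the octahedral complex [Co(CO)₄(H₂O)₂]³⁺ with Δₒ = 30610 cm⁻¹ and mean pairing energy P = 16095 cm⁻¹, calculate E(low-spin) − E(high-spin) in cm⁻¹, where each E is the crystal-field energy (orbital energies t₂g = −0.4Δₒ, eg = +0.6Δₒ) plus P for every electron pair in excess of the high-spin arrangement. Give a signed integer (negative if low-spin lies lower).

-29030

Ligand charges: 4×(+0) from CO and 2×(+0) from H₂O sum to +0; with overall charge +3, Co is +3.
Co is in group 9, so Co³⁺ is d⁶ (9 − 3 = 6).
High-spin d⁶ fills as t₂g⁴ eg² with CFSE 4(−0.4) + 2(+0.6) = -0.4Δₒ = -12244 cm⁻¹.
Low-spin t₂g⁶ eg⁰ gives -2.4Δₒ = -73464 cm⁻¹, but forming 2 extra pairs costs 2P = 32190 cm⁻¹, so E(LS) = -73464 + 32190 = -41274 cm⁻¹.
E(LS) − E(HS) = -41274 − (-12244) = -29030 cm⁻¹.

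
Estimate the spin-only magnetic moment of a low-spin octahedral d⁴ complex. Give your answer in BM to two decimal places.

Configuration: t2g^4 e_g^0 → 2 unpaired electrons.
μ(spin-only) = √[2(2+2)] = √8 ≈ 2.83 BM.

2.83 BM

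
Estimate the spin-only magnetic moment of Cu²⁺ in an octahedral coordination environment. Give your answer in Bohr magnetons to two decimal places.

1.73 Bohr magnetons

Cu²⁺: group 11, so d-count = 11 − 2 = 9.
For octahedral d⁹ the high- and low-spin configurations coincide.
Configuration: t2g^6 e_g^3 → 1 unpaired electron.
μ(spin-only) = √[1(1+2)] = √3 ≈ 1.73 Bohr magnetons.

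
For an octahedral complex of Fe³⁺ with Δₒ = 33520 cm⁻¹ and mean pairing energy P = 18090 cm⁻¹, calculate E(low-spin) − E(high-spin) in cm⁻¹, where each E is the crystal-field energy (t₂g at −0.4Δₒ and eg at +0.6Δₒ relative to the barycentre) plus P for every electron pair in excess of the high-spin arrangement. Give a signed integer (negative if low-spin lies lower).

Fe³⁺: group 8, so d-count = 8 − 3 = 5.
High-spin d⁵ fills as t₂g³ eg² with CFSE 3(−0.4) + 2(+0.6) = 0.0Δₒ = 0 cm⁻¹.
Low-spin t₂g⁵ eg⁰ gives -2.0Δₒ = -67040 cm⁻¹, but forming 2 extra pairs costs 2P = 36180 cm⁻¹, so E(LS) = -67040 + 36180 = -30860 cm⁻¹.
Thus E(LS) − E(HS) = -30860 cm⁻¹.

-30860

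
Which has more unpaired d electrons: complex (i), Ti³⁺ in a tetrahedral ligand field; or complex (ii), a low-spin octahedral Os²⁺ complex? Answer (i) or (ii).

(i)

(i): Ti is in group 4, so Ti³⁺ is d¹ (4 − 3 = 1); Tetrahedral fields are weak (Δₜ ≈ 4/9 Δₒ), so electrons fill high-spin; e^1 t2^0 → 1 unpaired.
(ii): Group 8 minus oxidation state +2 gives a d⁶ configuration for Os²⁺; t₂g⁶ eg⁰ → 0 unpaired.
So (i) has more unpaired electrons.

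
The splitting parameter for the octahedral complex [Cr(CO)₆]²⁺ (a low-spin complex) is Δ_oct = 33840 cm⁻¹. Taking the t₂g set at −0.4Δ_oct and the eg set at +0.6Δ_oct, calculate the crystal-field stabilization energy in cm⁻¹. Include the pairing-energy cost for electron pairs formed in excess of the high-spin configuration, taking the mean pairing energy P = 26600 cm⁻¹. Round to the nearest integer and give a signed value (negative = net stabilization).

CO is neutral, so the +2 overall charge sits on Cr: oxidation state +2.
Group 6 minus oxidation state +2 gives a d⁴ configuration for Cr²⁺.
The d⁴ electrons fill as t₂g⁴ eg⁰.
The orbital stabilization is -1.6Δ_oct = -1.6 × 33840 = -54144 cm⁻¹.
Relative to high-spin t₂g³ eg¹ (0 paired), the low-spin configuration has 1 additional pair, contributing +1 × 26600 = +26600 cm⁻¹.
Overall CFSE = -54144 + 26600 = -27544 cm⁻¹.

-27544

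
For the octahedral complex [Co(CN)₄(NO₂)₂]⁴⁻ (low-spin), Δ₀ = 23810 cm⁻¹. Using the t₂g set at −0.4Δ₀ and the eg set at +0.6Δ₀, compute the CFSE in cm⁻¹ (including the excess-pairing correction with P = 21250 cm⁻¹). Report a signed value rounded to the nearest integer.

-21608

Ligand charges: 4×(-1) from CN⁻ and 2×(-1) from NO₂⁻ sum to -6; with overall charge -4, Co is +2.
Co is in group 9, so Co²⁺ is d⁷ (9 − 2 = 7).
Configuration: t₂g⁶ eg¹.
The orbital stabilization is -1.8Δ₀ = -1.8 × 23810 = -42858 cm⁻¹.
High-spin d⁷ would be t₂g⁵ eg² with 2 pairs; low-spin has 3, so 1 excess pair costs +1P = +21250 cm⁻¹.
Combining: -42858 + 21250 = -21608 cm⁻¹.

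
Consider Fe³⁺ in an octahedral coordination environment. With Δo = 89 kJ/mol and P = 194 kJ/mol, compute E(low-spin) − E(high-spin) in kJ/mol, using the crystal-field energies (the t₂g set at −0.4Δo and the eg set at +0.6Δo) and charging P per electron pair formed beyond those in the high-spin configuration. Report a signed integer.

Fe is in group 8, so Fe³⁺ is d⁵ (8 − 3 = 5).
High-spin d⁵ fills as t₂g³ eg² with CFSE 3(−0.4) + 2(+0.6) = 0.0Δo = 0 kJ/mol.
For low-spin the configuration is t₂g⁵ eg⁰: orbital energy -2.0 × 89 = -178 kJ/mol, and 2 additional pairs relative to high-spin add 388 kJ/mol, giving 210 kJ/mol.
Thus E(LS) − E(HS) = 210 kJ/mol.

210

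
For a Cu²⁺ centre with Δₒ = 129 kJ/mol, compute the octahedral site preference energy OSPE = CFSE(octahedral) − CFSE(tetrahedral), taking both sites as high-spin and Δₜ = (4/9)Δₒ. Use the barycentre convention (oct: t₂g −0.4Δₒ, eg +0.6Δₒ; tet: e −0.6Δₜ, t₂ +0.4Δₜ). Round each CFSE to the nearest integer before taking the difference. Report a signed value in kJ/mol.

-54

Cu is in group 11, so Cu²⁺ is d⁹ (11 − 2 = 9).
Octahedral (high-spin): t₂g⁶ eg³, CFSE = 6(−0.4) + 3(+0.6) = -0.6Δₒ = -0.6 × 129 = -77 kJ/mol.
In a tetrahedral site the filling is e⁴ t₂⁵: CFSE(tet) = -0.4Δₜ = -0.4 × (4/9)(129) = -23 kJ/mol.
OSPE = CFSE(oct) − CFSE(tet) = -77 − (-23) = -54 kJ/mol.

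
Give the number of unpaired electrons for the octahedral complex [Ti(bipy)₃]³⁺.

bipy is neutral, so the +3 overall charge sits on Ti: oxidation state +3.
Group 4 minus oxidation state +3 gives a d¹ configuration for Ti³⁺.
Configuration: t2g^1 e_g^0, giving 1 unpaired electron.

1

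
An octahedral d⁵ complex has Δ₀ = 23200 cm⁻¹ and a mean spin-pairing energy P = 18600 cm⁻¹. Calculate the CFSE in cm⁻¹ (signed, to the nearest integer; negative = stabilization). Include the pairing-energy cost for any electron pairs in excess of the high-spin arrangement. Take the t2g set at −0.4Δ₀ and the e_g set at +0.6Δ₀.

-9200

Since Δ₀ = 23200 cm⁻¹ > P = 18600 cm⁻¹, the complex adopts the low-spin configuration.
Filling d⁵ accordingly: t2g^5 e_g^0.
Orbital CFSE = -2.0Δ₀ = -2.0 × 23200 = -46400 cm⁻¹.
Excess pairs vs high-spin: 2 − 0 = 2; pairing cost = +37200 cm⁻¹.
Net CFSE = -46400 + 37200 = -9200 cm⁻¹.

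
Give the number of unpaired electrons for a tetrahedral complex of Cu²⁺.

Cu sits in group 11; removing 2 electrons leaves Cu²⁺ with 11 − 2 = 9 d electrons.
Tetrahedral splitting is small, so the complex is high-spin.
Configuration: e⁴ t₂⁵, giving 1 unpaired electron.

1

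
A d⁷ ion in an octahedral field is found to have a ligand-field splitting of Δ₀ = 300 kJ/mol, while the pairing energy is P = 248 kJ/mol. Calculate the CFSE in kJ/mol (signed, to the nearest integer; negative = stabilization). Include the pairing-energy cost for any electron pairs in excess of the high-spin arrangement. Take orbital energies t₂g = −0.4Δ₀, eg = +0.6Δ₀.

With Δ₀ > P the complex is low-spin.
That gives t₂g⁶ eg¹.
Orbital CFSE = -1.8Δ₀ = -1.8 × 300 = -540 kJ/mol.
Excess pairs vs high-spin: 3 − 2 = 1; pairing cost = +248 kJ/mol.
Net CFSE = -540 + 248 = -292 kJ/mol.

-292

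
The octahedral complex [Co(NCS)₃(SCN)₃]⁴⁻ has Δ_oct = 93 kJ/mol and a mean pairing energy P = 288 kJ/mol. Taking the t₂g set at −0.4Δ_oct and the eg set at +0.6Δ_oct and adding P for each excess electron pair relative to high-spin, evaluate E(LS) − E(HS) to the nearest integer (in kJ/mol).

Ligand charges: 3×(-1) from NCS⁻ and 3×(-1) from SCN⁻ sum to -6; with overall charge -4, Co is +2.
Co sits in group 9; removing 2 electrons leaves Co²⁺ with 9 − 2 = 7 d electrons.
High-spin: t₂g⁵ eg², CFSE = -0.8Δ_oct = -74 kJ/mol.
Low-spin t₂g⁶ eg¹ gives -1.8Δ_oct = -167 kJ/mol, but forming 1 extra pair costs 1P = 288 kJ/mol, so E(LS) = -167 + 288 = 121 kJ/mol.
Thus E(LS) − E(HS) = 195 kJ/mol.

195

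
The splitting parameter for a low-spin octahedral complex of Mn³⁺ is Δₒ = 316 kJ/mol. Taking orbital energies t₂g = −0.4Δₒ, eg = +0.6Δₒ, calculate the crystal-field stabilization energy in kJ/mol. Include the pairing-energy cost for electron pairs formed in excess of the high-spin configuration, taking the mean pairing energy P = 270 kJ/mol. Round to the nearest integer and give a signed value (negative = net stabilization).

-236

Mn³⁺: group 7, so d-count = 7 − 3 = 4.
Configuration: t₂g⁴ eg⁰.
Orbital CFSE = 4(-0.4) + 0(0.6) = -1.6Δₒ = -1.6 × 316 = -506 kJ/mol.
Relative to high-spin t₂g³ eg¹ (0 paired), the low-spin configuration has 1 additional pair, contributing +1 × 270 = +270 kJ/mol.
Overall CFSE = -506 + 270 = -236 kJ/mol.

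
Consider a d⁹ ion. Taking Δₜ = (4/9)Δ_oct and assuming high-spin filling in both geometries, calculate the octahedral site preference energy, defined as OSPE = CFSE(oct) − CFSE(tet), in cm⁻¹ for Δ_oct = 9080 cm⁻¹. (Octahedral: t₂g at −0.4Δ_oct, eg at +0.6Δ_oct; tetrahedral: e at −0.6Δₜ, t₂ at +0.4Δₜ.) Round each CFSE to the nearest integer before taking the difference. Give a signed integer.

-3834

Octahedral high-spin t2g^6 e_g^3: CFSE = -0.6 × 9080 = -5448 cm⁻¹.
In a tetrahedral site the filling is e^4 t2^5: CFSE(tet) = -0.4Δₜ = -0.4 × (4/9)(9080) = -1614 cm⁻¹.
Subtracting, OSPE = -5448 − (-1614) = -3834 cm⁻¹.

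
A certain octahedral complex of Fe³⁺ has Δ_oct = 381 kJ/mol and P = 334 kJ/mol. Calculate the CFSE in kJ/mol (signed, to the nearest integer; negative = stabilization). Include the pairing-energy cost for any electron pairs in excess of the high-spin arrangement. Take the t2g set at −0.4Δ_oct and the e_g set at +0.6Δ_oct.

Fe is in group 8, so Fe³⁺ is d⁵ (8 − 3 = 5).
With Δ_oct > P the complex is low-spin.
Configuration: t2g^5 e_g^0.
Orbital CFSE = -2.0Δ_oct = -2.0 × 381 = -762 kJ/mol.
Excess pairs vs high-spin: 2 − 0 = 2; pairing cost = +668 kJ/mol.
Net CFSE = -762 + 668 = -94 kJ/mol.

-94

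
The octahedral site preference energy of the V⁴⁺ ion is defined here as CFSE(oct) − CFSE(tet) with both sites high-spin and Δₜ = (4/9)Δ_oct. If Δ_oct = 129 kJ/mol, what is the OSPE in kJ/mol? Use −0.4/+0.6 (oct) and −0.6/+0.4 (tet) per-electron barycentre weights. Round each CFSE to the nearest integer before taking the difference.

-18

Group 5 minus oxidation state +4 gives a d¹ configuration for V⁴⁺.
Octahedral high-spin t₂g¹ eg⁰: CFSE = -0.4 × 129 = -52 kJ/mol.
In a tetrahedral site the filling is e¹ t₂⁰: CFSE(tet) = -0.6Δₜ = -0.6 × (4/9)(129) = -34 kJ/mol.
OSPE = CFSE(oct) − CFSE(tet) = -52 − (-34) = -18 kJ/mol.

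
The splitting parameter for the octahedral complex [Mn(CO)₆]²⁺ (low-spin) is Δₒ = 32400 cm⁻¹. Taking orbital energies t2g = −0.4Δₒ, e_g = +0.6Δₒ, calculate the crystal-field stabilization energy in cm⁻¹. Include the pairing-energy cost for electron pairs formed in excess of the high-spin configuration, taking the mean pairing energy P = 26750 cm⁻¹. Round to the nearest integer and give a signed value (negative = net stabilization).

CO is neutral, so the +2 overall charge sits on Mn: oxidation state +2.
Mn is in group 7, so Mn²⁺ is d⁵ (7 − 2 = 5).
Electron filling gives t2g^5 e_g^0.
The orbital stabilization is -2.0Δₒ = -2.0 × 32400 = -64800 cm⁻¹.
Pairing penalty: 2 pairs vs 0 in the high-spin reference → 2 extra × P = 53500 cm⁻¹.
Net CFSE = -64800 + 53500 = -11300 cm⁻¹.

-11300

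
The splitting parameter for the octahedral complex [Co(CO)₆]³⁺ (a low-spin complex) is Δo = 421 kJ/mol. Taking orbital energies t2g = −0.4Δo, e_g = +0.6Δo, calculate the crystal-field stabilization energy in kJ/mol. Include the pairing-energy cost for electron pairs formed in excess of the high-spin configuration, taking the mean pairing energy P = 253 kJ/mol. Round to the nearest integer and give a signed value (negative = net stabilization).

-504

CO is neutral, so the +3 overall charge sits on Co: oxidation state +3.
Co³⁺: group 9, so d-count = 9 − 3 = 6.
Electron filling gives t2g^6 e_g^0.
Orbital CFSE = 6(-0.4) + 0(0.6) = -2.4Δo = -2.4 × 421 = -1010 kJ/mol.
Relative to high-spin t2g^4 e_g^2 (1 paired), the low-spin configuration has 2 additional pairs, contributing +2 × 253 = +506 kJ/mol.
Overall CFSE = -1010 + 506 = -504 kJ/mol.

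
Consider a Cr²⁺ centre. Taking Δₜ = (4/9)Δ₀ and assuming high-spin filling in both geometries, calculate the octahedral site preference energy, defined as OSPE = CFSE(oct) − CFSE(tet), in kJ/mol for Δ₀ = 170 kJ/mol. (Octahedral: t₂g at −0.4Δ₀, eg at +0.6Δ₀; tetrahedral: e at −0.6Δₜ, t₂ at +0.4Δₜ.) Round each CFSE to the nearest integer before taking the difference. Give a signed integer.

Cr is in group 6, so Cr²⁺ is d⁴ (6 − 2 = 4).
In an octahedral site d⁴ (HS) is t₂g³ eg¹, giving CFSE(oct) = -0.6Δ₀ = -102 kJ/mol.
In a tetrahedral site the filling is e² t₂²: CFSE(tet) = -0.4Δₜ = -0.4 × (4/9)(170) = -30 kJ/mol.
OSPE = CFSE(oct) − CFSE(tet) = -102 − (-30) = -72 kJ/mol.

-72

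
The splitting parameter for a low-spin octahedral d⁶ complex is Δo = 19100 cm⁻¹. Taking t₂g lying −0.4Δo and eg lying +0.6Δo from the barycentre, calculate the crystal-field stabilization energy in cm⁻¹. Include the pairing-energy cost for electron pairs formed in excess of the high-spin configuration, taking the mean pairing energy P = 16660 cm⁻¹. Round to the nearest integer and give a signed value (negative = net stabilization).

-12520

Configuration: t₂g⁶ eg⁰.
CFSE(orbital) = 6×(-0.4Δo) + 0×(0.6Δo) = -2.4Δo; with Δo = 19100 cm⁻¹ that is -45840 cm⁻¹.
Relative to high-spin t₂g⁴ eg² (1 paired), the low-spin configuration has 2 additional pairs, contributing +2 × 16660 = +33320 cm⁻¹.
Combining: -45840 + 33320 = -12520 cm⁻¹.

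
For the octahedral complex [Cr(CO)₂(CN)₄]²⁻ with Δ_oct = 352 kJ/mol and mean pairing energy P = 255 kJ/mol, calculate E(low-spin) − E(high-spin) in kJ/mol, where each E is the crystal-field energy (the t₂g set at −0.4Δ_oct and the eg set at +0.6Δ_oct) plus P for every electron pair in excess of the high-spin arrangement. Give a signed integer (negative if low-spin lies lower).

-97

Ligand charges: 2×(+0) from CO and 4×(-1) from CN⁻ sum to -4; with overall charge -2, Cr is +2.
Group 6 minus oxidation state +2 gives a d⁴ configuration for Cr²⁺.
High-spin d⁴ fills as t₂g³ eg¹ with CFSE 3(−0.4) + 1(+0.6) = -0.6Δ_oct = -211 kJ/mol.
For low-spin the configuration is t₂g⁴ eg⁰: orbital energy -1.6 × 352 = -563 kJ/mol, and 1 additional pair relative to high-spin adds 255 kJ/mol, giving -308 kJ/mol.
The difference is -308 − (-211) = -97 kJ/mol, so low-spin lies lower.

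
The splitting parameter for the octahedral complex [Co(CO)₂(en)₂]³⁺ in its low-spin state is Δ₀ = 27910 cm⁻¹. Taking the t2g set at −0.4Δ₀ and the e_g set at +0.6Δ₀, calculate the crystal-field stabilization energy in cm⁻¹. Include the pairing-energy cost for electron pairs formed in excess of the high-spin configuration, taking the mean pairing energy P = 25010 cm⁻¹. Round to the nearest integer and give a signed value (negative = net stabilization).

Ligand charges: 2×(+0) from CO and 2×(+0) from en sum to +0; with overall charge +3, Co is +3.
Co³⁺: group 9, so d-count = 9 − 3 = 6.
Electron filling gives t2g^6 e_g^0.
The orbital stabilization is -2.4Δ₀ = -2.4 × 27910 = -66984 cm⁻¹.
Pairing penalty: 3 pairs vs 1 in the high-spin reference → 2 extra × P = 50020 cm⁻¹.
Overall CFSE = -66984 + 50020 = -16964 cm⁻¹.

-16964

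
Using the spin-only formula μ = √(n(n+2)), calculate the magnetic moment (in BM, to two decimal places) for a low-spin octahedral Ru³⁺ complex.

Ru sits in group 8; removing 3 electrons leaves Ru³⁺ with 8 − 3 = 5 d electrons.
Configuration: t2g^5 e_g^0 → 1 unpaired electron.
μ(spin-only) = √[1(1+2)] = √3 ≈ 1.73 BM.

1.73 BM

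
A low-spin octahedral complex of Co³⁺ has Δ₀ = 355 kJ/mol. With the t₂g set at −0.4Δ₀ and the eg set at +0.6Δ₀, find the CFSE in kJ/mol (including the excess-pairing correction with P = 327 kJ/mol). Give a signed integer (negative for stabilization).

-198

Group 9 minus oxidation state +3 gives a d⁶ configuration for Co³⁺.
Configuration: t₂g⁶ eg⁰.
The orbital stabilization is -2.4Δ₀ = -2.4 × 355 = -852 kJ/mol.
Relative to high-spin t₂g⁴ eg² (1 paired), the low-spin configuration has 2 additional pairs, contributing +2 × 327 = +654 kJ/mol.
Combining: -852 + 654 = -198 kJ/mol.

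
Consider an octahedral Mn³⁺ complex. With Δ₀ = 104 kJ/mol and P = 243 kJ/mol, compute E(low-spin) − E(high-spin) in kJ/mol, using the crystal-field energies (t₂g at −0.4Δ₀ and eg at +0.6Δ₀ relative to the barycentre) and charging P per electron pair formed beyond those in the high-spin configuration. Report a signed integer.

Group 7 minus oxidation state +3 gives a d⁴ configuration for Mn³⁺.
High-spin d⁴ fills as t₂g³ eg¹ with CFSE 3(−0.4) + 1(+0.6) = -0.6Δ₀ = -62 kJ/mol.
For low-spin the configuration is t₂g⁴ eg⁰: orbital energy -1.6 × 104 = -166 kJ/mol, and 1 additional pair relative to high-spin adds 243 kJ/mol, giving 77 kJ/mol.
The difference is 77 − (-62) = 139 kJ/mol, so high-spin lies lower.

139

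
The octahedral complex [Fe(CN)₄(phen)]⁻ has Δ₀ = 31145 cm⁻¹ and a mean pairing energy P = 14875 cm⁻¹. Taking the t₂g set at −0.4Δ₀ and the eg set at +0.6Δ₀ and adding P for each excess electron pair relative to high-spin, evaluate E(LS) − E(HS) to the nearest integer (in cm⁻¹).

-32540

Ligand charges: 4×(-1) from CN⁻ and 1×(+0) from phen sum to -4; with overall charge -1, Fe is +3.
Group 8 minus oxidation state +3 gives a d⁵ configuration for Fe³⁺.
High-spin: t₂g³ eg², CFSE = 0.0Δ₀ = 0 cm⁻¹.
Low-spin t₂g⁵ eg⁰ gives -2.0Δ₀ = -62290 cm⁻¹, but forming 2 extra pairs costs 2P = 29750 cm⁻¹, so E(LS) = -62290 + 29750 = -32540 cm⁻¹.
E(LS) − E(HS) = -32540 − (0) = -32540 cm⁻¹.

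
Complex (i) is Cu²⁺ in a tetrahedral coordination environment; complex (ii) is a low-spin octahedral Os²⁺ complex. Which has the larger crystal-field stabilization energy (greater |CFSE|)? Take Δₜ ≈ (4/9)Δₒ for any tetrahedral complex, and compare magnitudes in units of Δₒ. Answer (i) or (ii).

(i): Cu is in group 11, so Cu²⁺ is d⁹ (11 − 2 = 9); Tetrahedral fields are weak (Δₜ ≈ 4/9 Δₒ), so electrons fill high-spin; e^4 t2^5, CFSE = -0.4Δₜ ≈ -0.18Δₒ.
(ii): Os sits in group 8; removing 2 electrons leaves Os²⁺ with 8 − 2 = 6 d electrons; t2g^6 e_g^0, CFSE = -2.4Δₒ.
So (ii) has the larger |CFSE|.

(ii)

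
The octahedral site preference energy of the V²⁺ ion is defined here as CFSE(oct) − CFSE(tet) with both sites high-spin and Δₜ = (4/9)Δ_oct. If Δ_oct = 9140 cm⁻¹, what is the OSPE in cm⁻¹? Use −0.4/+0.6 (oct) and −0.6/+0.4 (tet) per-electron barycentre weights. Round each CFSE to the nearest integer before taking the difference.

-7718

V²⁺: group 5, so d-count = 5 − 2 = 3.
In an octahedral site d³ (HS) is t₂g³ eg⁰, giving CFSE(oct) = -1.2Δ_oct = -10968 cm⁻¹.
Tetrahedral: e² t₂¹, CFSE = 2(−0.6) + 1(+0.4) = -0.8Δₜ = -0.8 × (4/9) × 9140 = -3250 cm⁻¹.
OSPE = CFSE(oct) − CFSE(tet) = -10968 − (-3250) = -7718 cm⁻¹.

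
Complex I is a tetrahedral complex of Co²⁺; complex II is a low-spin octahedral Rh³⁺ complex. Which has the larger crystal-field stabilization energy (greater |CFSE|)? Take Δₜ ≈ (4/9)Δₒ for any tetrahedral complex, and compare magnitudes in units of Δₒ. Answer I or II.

I: Group 9 minus oxidation state +2 gives a d⁷ configuration for Co²⁺; Tetrahedral fields are weak (Δₜ ≈ 4/9 Δₒ), so electrons fill high-spin; e⁴ t₂³, CFSE = -1.2Δₜ ≈ -0.53Δₒ.
II: Rh³⁺: group 9, so d-count = 9 − 3 = 6; t₂g⁶ eg⁰, CFSE = -2.4Δₒ.
So II has the larger |CFSE|.

II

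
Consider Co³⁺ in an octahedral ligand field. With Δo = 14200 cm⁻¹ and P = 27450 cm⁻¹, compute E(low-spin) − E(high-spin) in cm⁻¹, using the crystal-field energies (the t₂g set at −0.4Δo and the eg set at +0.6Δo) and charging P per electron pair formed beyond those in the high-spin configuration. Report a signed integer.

Co is in group 9, so Co³⁺ is d⁶ (9 − 3 = 6).
High-spin: t₂g⁴ eg², CFSE = -0.4Δo = -5680 cm⁻¹.
For low-spin the configuration is t₂g⁶ eg⁰: orbital energy -2.4 × 14200 = -34080 cm⁻¹, and 2 additional pairs relative to high-spin add 54900 cm⁻¹, giving 20820 cm⁻¹.
E(LS) − E(HS) = 20820 − (-5680) = 26500 cm⁻¹.

26500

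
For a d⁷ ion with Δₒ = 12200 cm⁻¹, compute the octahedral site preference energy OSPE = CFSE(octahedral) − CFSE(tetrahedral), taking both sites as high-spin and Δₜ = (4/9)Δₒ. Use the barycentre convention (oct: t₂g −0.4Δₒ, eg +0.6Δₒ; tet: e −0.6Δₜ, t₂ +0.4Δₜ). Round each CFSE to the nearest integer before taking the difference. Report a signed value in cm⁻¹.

-3253

In an octahedral site d⁷ (HS) is t₂g⁵ eg², giving CFSE(oct) = -0.8Δₒ = -9760 cm⁻¹.
Tetrahedral e⁴ t₂³ gives -1.2Δₜ = -1.2 × (4/9) × 12200 = -6507 cm⁻¹.
Subtracting, OSPE = -9760 − (-6507) = -3253 cm⁻¹.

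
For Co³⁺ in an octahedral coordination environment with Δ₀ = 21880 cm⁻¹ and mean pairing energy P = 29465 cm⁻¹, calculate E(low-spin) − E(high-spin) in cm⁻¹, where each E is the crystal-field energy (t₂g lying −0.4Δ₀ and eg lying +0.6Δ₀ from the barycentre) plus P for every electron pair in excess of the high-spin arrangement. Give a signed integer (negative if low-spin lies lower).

Co sits in group 9; removing 3 electrons leaves Co³⁺ with 9 − 3 = 6 d electrons.
High-spin: t₂g⁴ eg², CFSE = -0.4Δ₀ = -8752 cm⁻¹.
Low-spin t₂g⁶ eg⁰ gives -2.4Δ₀ = -52512 cm⁻¹, but forming 2 extra pairs costs 2P = 58930 cm⁻¹, so E(LS) = -52512 + 58930 = 6418 cm⁻¹.
Thus E(LS) − E(HS) = 15170 cm⁻¹.

15170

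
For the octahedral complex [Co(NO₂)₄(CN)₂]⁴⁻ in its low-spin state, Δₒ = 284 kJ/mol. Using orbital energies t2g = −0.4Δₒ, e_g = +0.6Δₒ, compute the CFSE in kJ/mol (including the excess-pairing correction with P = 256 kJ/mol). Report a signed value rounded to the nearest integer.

-255

Ligand charges: 4×(-1) from NO₂⁻ and 2×(-1) from CN⁻ sum to -6; with overall charge -4, Co is +2.
Co²⁺: group 9, so d-count = 9 − 2 = 7.
Configuration: t2g^6 e_g^1.
Orbital CFSE = 6(-0.4) + 1(0.6) = -1.8Δₒ = -1.8 × 284 = -511 kJ/mol.
High-spin d⁷ would be t2g^5 e_g^2 with 2 pairs; low-spin has 3, so 1 excess pair costs +1P = +256 kJ/mol.
Net CFSE = -511 + 256 = -255 kJ/mol.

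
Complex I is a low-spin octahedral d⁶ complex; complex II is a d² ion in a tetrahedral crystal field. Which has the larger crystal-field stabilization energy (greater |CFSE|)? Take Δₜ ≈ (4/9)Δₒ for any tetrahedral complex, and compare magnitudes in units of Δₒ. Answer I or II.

I: t₂g⁶ eg⁰, CFSE = -2.4Δₒ.
II: Tetrahedral splitting is small, so the complex is high-spin; e² t₂⁰, CFSE = -1.2Δₜ ≈ -0.53Δₒ.
So I has the larger |CFSE|.

I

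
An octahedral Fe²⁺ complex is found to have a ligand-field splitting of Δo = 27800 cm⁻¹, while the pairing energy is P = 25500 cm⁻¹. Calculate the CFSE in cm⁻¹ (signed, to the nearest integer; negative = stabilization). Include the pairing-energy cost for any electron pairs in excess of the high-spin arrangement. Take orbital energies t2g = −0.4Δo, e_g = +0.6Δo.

-15720

Fe is in group 8, so Fe²⁺ is d⁶ (8 − 2 = 6).
Since Δo = 27800 cm⁻¹ > P = 25500 cm⁻¹, the complex adopts the low-spin configuration.
Configuration: t2g^6 e_g^0.
Orbital CFSE = -2.4Δo = -2.4 × 27800 = -66720 cm⁻¹.
Excess pairs vs high-spin: 3 − 1 = 2; pairing cost = +51000 cm⁻¹.
Net CFSE = -66720 + 51000 = -15720 cm⁻¹.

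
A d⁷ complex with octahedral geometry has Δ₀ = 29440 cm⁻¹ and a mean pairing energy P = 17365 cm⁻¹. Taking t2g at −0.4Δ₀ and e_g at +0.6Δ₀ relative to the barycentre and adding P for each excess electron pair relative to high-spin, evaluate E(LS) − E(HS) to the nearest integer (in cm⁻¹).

-12075

High-spin d⁷ fills as t2g^5 e_g^2 with CFSE 5(−0.4) + 2(+0.6) = -0.8Δ₀ = -23552 cm⁻¹.
Low-spin: t2g^6 e_g^1, orbital CFSE = -1.8Δ₀ = -52992 cm⁻¹; plus 1 excess pair × P = +17365 cm⁻¹; total -35627 cm⁻¹.
The difference is -35627 − (-23552) = -12075 cm⁻¹, so low-spin lies lower.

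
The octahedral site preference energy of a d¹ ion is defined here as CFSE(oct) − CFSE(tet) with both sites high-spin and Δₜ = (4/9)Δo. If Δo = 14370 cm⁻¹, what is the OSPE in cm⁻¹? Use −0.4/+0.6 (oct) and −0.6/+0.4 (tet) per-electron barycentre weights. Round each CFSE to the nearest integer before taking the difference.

-1916

In an octahedral site d¹ (HS) is t₂g¹ eg⁰, giving CFSE(oct) = -0.4Δo = -5748 cm⁻¹.
Tetrahedral: e¹ t₂⁰, CFSE = 1(−0.6) + 0(+0.4) = -0.6Δₜ = -0.6 × (4/9) × 14370 = -3832 cm⁻¹.
OSPE = -5748 − (-3832) = -1916 cm⁻¹.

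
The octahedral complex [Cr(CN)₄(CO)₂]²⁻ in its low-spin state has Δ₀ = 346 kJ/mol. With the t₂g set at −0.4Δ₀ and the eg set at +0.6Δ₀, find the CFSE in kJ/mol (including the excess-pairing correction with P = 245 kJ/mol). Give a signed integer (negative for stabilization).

Ligand charges: 4×(-1) from CN⁻ and 2×(+0) from CO sum to -4; with overall charge -2, Cr is +2.
Group 6 minus oxidation state +2 gives a d⁴ configuration for Cr²⁺.
The d⁴ electrons fill as t₂g⁴ eg⁰.
The orbital stabilization is -1.6Δ₀ = -1.6 × 346 = -554 kJ/mol.
High-spin d⁴ would be t₂g³ eg¹ with 0 pairs; low-spin has 1, so 1 excess pair costs +1P = +245 kJ/mol.
Combining: -554 + 245 = -309 kJ/mol.

-309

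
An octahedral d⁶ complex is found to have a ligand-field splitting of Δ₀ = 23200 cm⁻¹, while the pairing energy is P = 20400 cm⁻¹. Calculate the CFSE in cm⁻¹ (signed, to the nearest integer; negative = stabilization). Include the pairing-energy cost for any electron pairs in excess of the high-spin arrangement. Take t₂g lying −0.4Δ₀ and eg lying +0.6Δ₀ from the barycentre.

With Δ₀ > P the complex is low-spin.
Configuration: t₂g⁶ eg⁰.
Orbital CFSE = -2.4Δ₀ = -2.4 × 23200 = -55680 cm⁻¹.
Excess pairs vs high-spin: 3 − 1 = 2; pairing cost = +40800 cm⁻¹.
Net CFSE = -55680 + 40800 = -14880 cm⁻¹.

-14880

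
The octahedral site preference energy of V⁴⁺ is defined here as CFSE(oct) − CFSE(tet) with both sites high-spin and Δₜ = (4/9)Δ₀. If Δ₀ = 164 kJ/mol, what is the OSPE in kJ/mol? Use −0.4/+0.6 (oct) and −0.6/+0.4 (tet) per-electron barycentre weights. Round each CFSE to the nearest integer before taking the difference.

V is in group 5, so V⁴⁺ is d¹ (5 − 4 = 1).
Octahedral high-spin t₂g¹ eg⁰: CFSE = -0.4 × 164 = -66 kJ/mol.
Tetrahedral: e¹ t₂⁰, CFSE = 1(−0.6) + 0(+0.4) = -0.6Δₜ = -0.6 × (4/9) × 164 = -44 kJ/mol.
Subtracting, OSPE = -66 − (-44) = -22 kJ/mol.

-22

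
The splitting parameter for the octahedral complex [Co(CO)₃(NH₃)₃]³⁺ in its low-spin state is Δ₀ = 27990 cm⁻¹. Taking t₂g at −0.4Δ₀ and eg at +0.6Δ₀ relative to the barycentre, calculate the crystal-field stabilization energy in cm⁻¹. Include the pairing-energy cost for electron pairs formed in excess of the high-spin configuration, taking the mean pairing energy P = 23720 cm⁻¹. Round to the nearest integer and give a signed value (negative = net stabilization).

Ligand charges: 3×(+0) from CO and 3×(+0) from NH₃ sum to +0; with overall charge +3, Co is +3.
Co is in group 9, so Co³⁺ is d⁶ (9 − 3 = 6).
The d⁶ electrons fill as t₂g⁶ eg⁰.
Orbital CFSE = 6(-0.4) + 0(0.6) = -2.4Δ₀ = -2.4 × 27990 = -67176 cm⁻¹.
Relative to high-spin t₂g⁴ eg² (1 paired), the low-spin configuration has 2 additional pairs, contributing +2 × 23720 = +47440 cm⁻¹.
Net CFSE = -67176 + 47440 = -19736 cm⁻¹.

-19736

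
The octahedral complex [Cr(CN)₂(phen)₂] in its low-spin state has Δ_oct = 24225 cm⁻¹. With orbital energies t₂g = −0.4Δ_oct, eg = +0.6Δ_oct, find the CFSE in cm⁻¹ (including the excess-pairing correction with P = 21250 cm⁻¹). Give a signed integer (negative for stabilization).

-17510

Ligand charges: 2×(-1) from CN⁻ and 2×(+0) from phen sum to -2; with overall charge +0, Cr is +2.
Cr²⁺: group 6, so d-count = 6 − 2 = 4.
Configuration: t₂g⁴ eg⁰.
Orbital CFSE = 4(-0.4) + 0(0.6) = -1.6Δ_oct = -1.6 × 24225 = -38760 cm⁻¹.
Relative to high-spin t₂g³ eg¹ (0 paired), the low-spin configuration has 1 additional pair, contributing +1 × 21250 = +21250 cm⁻¹.
Combining: -38760 + 21250 = -17510 cm⁻¹.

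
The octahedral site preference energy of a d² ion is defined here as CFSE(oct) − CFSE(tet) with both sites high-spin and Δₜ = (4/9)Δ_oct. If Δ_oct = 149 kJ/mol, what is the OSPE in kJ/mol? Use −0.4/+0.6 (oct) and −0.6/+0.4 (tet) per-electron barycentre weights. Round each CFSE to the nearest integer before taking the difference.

In an octahedral site d² (HS) is t2g^2 e_g^0, giving CFSE(oct) = -0.8Δ_oct = -119 kJ/mol.
Tetrahedral e^2 t2^0 gives -1.2Δₜ = -1.2 × (4/9) × 149 = -79 kJ/mol.
OSPE = CFSE(oct) − CFSE(tet) = -119 − (-79) = -40 kJ/mol.

-40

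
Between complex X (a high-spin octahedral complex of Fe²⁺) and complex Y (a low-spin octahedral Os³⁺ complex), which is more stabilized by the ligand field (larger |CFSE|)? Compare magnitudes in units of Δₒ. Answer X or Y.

X: Fe sits in group 8; removing 2 electrons leaves Fe²⁺ with 8 − 2 = 6 d electrons; t2g^4 e_g^2, CFSE = -0.4Δₒ.
Y: Os³⁺: group 8, so d-count = 8 − 3 = 5; t2g^5 e_g^0, CFSE = -2.0Δₒ.
So Y has the larger |CFSE|.

Y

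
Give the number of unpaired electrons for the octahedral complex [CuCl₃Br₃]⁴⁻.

1

Ligand charges: 3×(-1) from Cl⁻ and 3×(-1) from Br⁻ sum to -6; with overall charge -4, Cu is +2.
Group 11 minus oxidation state +2 gives a d⁹ configuration for Cu²⁺.
Configuration: t2g^6 e_g^3, giving 1 unpaired electron.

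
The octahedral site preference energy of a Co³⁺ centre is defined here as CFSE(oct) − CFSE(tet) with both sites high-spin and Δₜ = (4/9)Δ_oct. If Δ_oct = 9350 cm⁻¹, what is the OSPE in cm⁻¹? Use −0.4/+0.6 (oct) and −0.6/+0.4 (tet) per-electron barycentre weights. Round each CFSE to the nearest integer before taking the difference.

Co³⁺: group 9, so d-count = 9 − 3 = 6.
Octahedral high-spin t₂g⁴ eg²: CFSE = -0.4 × 9350 = -3740 cm⁻¹.
Tetrahedral e³ t₂³ gives -0.6Δₜ = -0.6 × (4/9) × 9350 = -2493 cm⁻¹.
OSPE = CFSE(oct) − CFSE(tet) = -3740 − (-2493) = -1247 cm⁻¹.

-1247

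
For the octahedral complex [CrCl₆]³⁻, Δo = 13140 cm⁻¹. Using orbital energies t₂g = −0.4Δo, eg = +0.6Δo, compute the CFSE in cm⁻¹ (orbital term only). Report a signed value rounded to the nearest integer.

Each Cl⁻ contributes -1; 6 × (-1) = -6. With overall charge -3, Cr is in the +3 oxidation state.
Cr³⁺: group 6, so d-count = 6 − 3 = 3.
Electron filling gives t₂g³ eg⁰.
CFSE(orbital) = 3×(-0.4Δo) + 0×(0.6Δo) = -1.2Δo; with Δo = 13140 cm⁻¹ that is -15768 cm⁻¹.

-15768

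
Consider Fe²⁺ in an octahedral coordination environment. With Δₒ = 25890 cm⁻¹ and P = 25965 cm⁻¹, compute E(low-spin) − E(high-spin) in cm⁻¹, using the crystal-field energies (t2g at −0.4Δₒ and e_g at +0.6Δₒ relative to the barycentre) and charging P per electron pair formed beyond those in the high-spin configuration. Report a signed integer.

150

Fe sits in group 8; removing 2 electrons leaves Fe²⁺ with 8 − 2 = 6 d electrons.
In the high-spin limit (t2g^4 e_g^2) the orbital term is -0.4Δₒ = -10356 cm⁻¹, with no excess pairing.
For low-spin the configuration is t2g^6 e_g^0: orbital energy -2.4 × 25890 = -62136 cm⁻¹, and 2 additional pairs relative to high-spin add 51930 cm⁻¹, giving -10206 cm⁻¹.
The difference is -10206 − (-10356) = 150 cm⁻¹, so high-spin lies lower.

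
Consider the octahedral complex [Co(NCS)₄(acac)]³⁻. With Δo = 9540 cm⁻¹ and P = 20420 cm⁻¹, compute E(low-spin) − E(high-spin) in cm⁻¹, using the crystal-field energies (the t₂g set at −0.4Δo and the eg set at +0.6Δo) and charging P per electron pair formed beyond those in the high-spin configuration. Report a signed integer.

10880

Ligand charges: 4×(-1) from NCS⁻ and 1×(-1) from acac⁻ sum to -5; with overall charge -3, Co is +2.
Group 9 minus oxidation state +2 gives a d⁷ configuration for Co²⁺.
High-spin d⁷ fills as t₂g⁵ eg² with CFSE 5(−0.4) + 2(+0.6) = -0.8Δo = -7632 cm⁻¹.
Low-spin t₂g⁶ eg¹ gives -1.8Δo = -17172 cm⁻¹, but forming 1 extra pair costs 1P = 20420 cm⁻¹, so E(LS) = -17172 + 20420 = 3248 cm⁻¹.
E(LS) − E(HS) = 3248 − (-7632) = 10880 cm⁻¹.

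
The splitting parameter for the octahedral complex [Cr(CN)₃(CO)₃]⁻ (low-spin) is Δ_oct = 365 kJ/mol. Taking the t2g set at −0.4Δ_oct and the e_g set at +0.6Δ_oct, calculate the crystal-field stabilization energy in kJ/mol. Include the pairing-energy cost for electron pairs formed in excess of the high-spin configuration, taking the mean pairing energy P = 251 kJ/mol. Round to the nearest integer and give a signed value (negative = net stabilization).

Ligand charges: 3×(-1) from CN⁻ and 3×(+0) from CO sum to -3; with overall charge -1, Cr is +2.
Cr²⁺: group 6, so d-count = 6 − 2 = 4.
Configuration: t2g^4 e_g^0.
CFSE(orbital) = 4×(-0.4Δ_oct) + 0×(0.6Δ_oct) = -1.6Δ_oct; with Δ_oct = 365 kJ/mol that is -584 kJ/mol.
High-spin d⁴ would be t2g^3 e_g^1 with 0 pairs; low-spin has 1, so 1 excess pair costs +1P = +251 kJ/mol.
Overall CFSE = -584 + 251 = -333 kJ/mol.

-333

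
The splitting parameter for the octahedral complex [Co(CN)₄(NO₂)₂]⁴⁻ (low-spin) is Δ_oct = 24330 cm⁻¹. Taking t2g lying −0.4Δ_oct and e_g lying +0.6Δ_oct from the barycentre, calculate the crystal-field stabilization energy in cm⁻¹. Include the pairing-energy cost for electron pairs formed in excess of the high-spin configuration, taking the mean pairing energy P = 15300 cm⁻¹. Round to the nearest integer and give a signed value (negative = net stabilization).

Ligand charges: 4×(-1) from CN⁻ and 2×(-1) from NO₂⁻ sum to -6; with overall charge -4, Co is +2.
Co sits in group 9; removing 2 electrons leaves Co²⁺ with 9 − 2 = 7 d electrons.
Electron filling gives t2g^6 e_g^1.
The orbital stabilization is -1.8Δ_oct = -1.8 × 24330 = -43794 cm⁻¹.
Relative to high-spin t2g^5 e_g^2 (2 paired), the low-spin configuration has 1 additional pair, contributing +1 × 15300 = +15300 cm⁻¹.
Overall CFSE = -43794 + 15300 = -28494 cm⁻¹.

-28494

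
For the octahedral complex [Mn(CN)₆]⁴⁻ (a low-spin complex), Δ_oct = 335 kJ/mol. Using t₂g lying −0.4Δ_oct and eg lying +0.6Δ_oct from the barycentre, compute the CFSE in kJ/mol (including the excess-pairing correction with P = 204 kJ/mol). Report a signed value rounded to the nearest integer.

-262

Each CN⁻ contributes -1; 6 × (-1) = -6. With overall charge -4, Mn is in the +2 oxidation state.
Group 7 minus oxidation state +2 gives a d⁵ configuration for Mn²⁺.
The d⁵ electrons fill as t₂g⁵ eg⁰.
The orbital stabilization is -2.0Δ_oct = -2.0 × 335 = -670 kJ/mol.
Relative to high-spin t₂g³ eg² (0 paired), the low-spin configuration has 2 additional pairs, contributing +2 × 204 = +408 kJ/mol.
Combining: -670 + 408 = -262 kJ/mol.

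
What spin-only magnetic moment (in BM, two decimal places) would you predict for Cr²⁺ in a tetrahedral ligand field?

Group 6 minus oxidation state +2 gives a d⁴ configuration for Cr²⁺.
Tetrahedral fields are weak (Δₜ ≈ 4/9 Δₒ), so electrons fill high-spin.
Configuration: e² t₂² → 4 unpaired electrons.
μ(spin-only) = √[4(4+2)] = √24 ≈ 4.90 BM.

4.90 BM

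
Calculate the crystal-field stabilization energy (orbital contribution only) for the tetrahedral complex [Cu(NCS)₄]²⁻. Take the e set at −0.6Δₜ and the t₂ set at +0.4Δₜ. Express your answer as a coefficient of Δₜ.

Each NCS⁻ contributes -1; 4 × (-1) = -4. With overall charge -2, Cu is in the +2 oxidation state.
Cu²⁺: group 11, so d-count = 11 − 2 = 9.
Tetrahedral splitting is small, so the complex is high-spin.
Configuration: e⁴ t₂⁵.
CFSE = 4(-0.6Δₜ) + 5(0.4Δₜ) = -2.4Δₜ + 2.0Δₜ = -0.4Δₜ.

-0.4 Δₜ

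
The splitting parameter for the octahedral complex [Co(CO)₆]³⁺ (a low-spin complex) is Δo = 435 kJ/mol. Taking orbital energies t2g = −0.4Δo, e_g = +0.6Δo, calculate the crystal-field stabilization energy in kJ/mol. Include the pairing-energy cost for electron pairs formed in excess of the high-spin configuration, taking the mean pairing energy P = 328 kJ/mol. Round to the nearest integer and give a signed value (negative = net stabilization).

-388

CO is neutral, so the +3 overall charge sits on Co: oxidation state +3.
Co is in group 9, so Co³⁺ is d⁶ (9 − 3 = 6).
Electron filling gives t2g^6 e_g^0.
Orbital CFSE = 6(-0.4) + 0(0.6) = -2.4Δo = -2.4 × 435 = -1044 kJ/mol.
Relative to high-spin t2g^4 e_g^2 (1 paired), the low-spin configuration has 2 additional pairs, contributing +2 × 328 = +656 kJ/mol.
Overall CFSE = -1044 + 656 = -388 kJ/mol.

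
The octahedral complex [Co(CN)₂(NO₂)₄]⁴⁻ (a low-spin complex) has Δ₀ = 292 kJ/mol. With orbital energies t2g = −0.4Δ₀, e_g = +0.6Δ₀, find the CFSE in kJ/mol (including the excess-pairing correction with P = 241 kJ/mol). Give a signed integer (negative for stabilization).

-285

Ligand charges: 2×(-1) from CN⁻ and 4×(-1) from NO₂⁻ sum to -6; with overall charge -4, Co is +2.
Co is in group 9, so Co²⁺ is d⁷ (9 − 2 = 7).
Configuration: t2g^6 e_g^1.
CFSE(orbital) = 6×(-0.4Δ₀) + 1×(0.6Δ₀) = -1.8Δ₀; with Δ₀ = 292 kJ/mol that is -526 kJ/mol.
High-spin d⁷ would be t2g^5 e_g^2 with 2 pairs; low-spin has 3, so 1 excess pair costs +1P = +241 kJ/mol.
Combining: -526 + 241 = -285 kJ/mol.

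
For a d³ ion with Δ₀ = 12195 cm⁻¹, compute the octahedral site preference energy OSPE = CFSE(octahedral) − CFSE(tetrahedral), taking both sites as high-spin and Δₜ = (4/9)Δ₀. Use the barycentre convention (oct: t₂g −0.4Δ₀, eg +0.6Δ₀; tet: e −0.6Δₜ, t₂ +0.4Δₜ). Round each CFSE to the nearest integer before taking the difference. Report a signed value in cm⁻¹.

Octahedral high-spin t2g^3 e_g^0: CFSE = -1.2 × 12195 = -14634 cm⁻¹.
In a tetrahedral site the filling is e^2 t2^1: CFSE(tet) = -0.8Δₜ = -0.8 × (4/9)(12195) = -4336 cm⁻¹.
OSPE = CFSE(oct) − CFSE(tet) = -14634 − (-4336) = -10298 cm⁻¹.

-10298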